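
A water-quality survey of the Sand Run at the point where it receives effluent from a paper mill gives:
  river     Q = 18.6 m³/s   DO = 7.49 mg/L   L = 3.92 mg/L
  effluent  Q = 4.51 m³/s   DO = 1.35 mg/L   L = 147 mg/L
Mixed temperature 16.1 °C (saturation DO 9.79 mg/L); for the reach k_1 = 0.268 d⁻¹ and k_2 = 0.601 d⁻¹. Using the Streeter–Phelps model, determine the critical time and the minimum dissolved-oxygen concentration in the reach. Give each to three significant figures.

Mixed DO = (18.6×7.49 + 4.51×1.35)/(18.6+4.51) = 145.4/23.11 = 6.292 mg/L.
Mixed L₀ = (18.6×3.92 + 4.51×147)/(23.11) = 735.9/23.11 = 31.84 mg/L.
Initial deficit D₀ = C_s − DO₀ = 9.79 − 6.292 = 3.498 mg/L.
t_c = (1/0.3330) ln[(0.601/0.268)(1 − 3.498×0.3330/(0.268×31.84))] = 3.003 × ln(1.936) = 1.985 d.
D_c = (0.268/0.601) × 31.84 × e^(−0.268×1.985) = 0.4459 × 31.84 × 0.5875 = 8.342 mg/L.
Minimum DO = 9.79 − 8.342 = 1.448 mg/L.

t_c ≈ 1.98 d; minimum DO ≈ 1.45 mg/L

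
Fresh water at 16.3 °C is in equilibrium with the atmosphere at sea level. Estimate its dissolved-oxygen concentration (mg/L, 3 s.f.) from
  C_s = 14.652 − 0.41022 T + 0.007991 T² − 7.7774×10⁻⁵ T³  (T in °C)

C_s = 14.652 − 0.41022×16.3 + 0.007991×16.3² − 7.7774×10⁻⁵×16.3³ = 9.752 mg/L.

C_s ≈ 9.75 mg/L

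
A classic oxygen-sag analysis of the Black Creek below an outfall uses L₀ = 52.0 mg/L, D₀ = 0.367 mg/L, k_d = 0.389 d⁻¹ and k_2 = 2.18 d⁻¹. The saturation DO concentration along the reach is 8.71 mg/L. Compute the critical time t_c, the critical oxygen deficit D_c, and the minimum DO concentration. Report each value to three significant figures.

At the critical point dD/dt = 0, so k_d L₀ e^(−k_d t) = k_2 D. Substituting D(t) from the Streeter–Phelps equation and solving for t gives
t_c = ln[(k_2/k_d)(1 − D₀(k_2−k_d)/(k_d L₀))] / (k_2−k_d).
Here k_2−k_d = 1.791 d⁻¹ and 1 − D₀(k_2−k_d)/(k_d L₀) = 1 − 0.367×1.791/(0.389×52.0) = 0.9675, so
t_c = ln(5.604 × 0.9675) / 1.791 = 1.690 / 1.791 = 0.9439 d.
L(t_c) = L₀ e^(−k_d t_c) = 52.0 × 0.6927 = 36.02 mg/L, and at the critical point k_2 D_c = k_d L, so D_c = (0.389/2.18) × 36.02 = 6.427 mg/L.
Minimum DO = C_s − D_c = 8.71 − 6.427 = 2.283 mg/L.

t_c ≈ 0.944 d; D_c ≈ 6.43 mg/L; min DO ≈ 2.28 mg/L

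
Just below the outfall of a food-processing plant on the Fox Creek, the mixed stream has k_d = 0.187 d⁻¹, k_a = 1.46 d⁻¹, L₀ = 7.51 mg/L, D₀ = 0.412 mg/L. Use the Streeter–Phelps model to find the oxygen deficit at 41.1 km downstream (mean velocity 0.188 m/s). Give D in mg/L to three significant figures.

Travel time t = x/v = 41.1 km / (0.188 m/s) = 41100 m / 0.188 m/s = 218600 s = 2.530 d.
k_d L₀/(k_a−k_d) = 0.187×7.51/(1.46−0.187) = 1.404/1.273 = 1.103 mg/L.
e^(−k_d t) = e^(−0.187×2.530) = 0.6230; e^(−k_a t) = e^(−1.46×2.530) = 0.02487.
D = 1.103 × (0.6230 − 0.02487) + 0.412 × 0.02487 = 0.6599 + 0.01025 = 0.6701 mg/L.

D ≈ 0.670 mg/L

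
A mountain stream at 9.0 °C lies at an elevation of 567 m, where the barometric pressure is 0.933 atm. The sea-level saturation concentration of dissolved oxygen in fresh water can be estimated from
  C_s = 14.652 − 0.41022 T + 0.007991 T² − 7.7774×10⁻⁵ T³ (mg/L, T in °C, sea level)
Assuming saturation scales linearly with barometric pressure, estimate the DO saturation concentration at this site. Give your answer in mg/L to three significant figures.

C_s ≈ 10.8 mg/L

At sea level: C_s = 14.652 − 0.41022×9.0 + 0.007991×9.0² − 7.7774×10⁻⁵×9.0³ = 11.55 mg/L.
Pressure correction: C_s' = 11.55 × 0.933 = 10.78 mg/L.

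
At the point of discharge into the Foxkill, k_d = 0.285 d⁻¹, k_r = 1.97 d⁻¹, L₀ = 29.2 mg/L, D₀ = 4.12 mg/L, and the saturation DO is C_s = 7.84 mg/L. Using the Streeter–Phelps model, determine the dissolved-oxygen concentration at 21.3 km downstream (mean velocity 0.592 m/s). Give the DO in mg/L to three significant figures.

Travel time t = x/v = 21.3 km / (0.592 m/s) = 21300 m / 0.592 m/s = 35980 s = 0.4164 d.
k_d L₀/(k_r−k_d) = 0.285×29.2/(1.97−0.285) = 8.322/1.685 = 4.939 mg/L.
e^(−k_d t) = e^(−0.285×0.4164) = 0.8881; e^(−k_r t) = e^(−1.97×0.4164) = 0.4403.
D = 4.939 × (0.8881 − 0.4403) + 4.12 × 0.4403 = 2.212 + 1.814 = 4.026 mg/L.
DO = C_s − D = 7.84 − 4.026 = 3.814 mg/L.

DO ≈ 3.81 mg/L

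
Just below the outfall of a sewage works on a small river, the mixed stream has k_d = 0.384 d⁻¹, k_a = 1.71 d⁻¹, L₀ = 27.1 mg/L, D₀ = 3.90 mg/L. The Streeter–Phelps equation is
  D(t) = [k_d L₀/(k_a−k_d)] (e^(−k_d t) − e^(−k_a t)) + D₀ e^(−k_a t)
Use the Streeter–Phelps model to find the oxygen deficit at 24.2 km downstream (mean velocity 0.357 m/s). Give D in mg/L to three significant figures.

Travel time t = x/v = 24.2 km / (0.357 m/s) = 24200 m / 0.357 m/s = 67790 s = 0.7846 d.
k_d L₀/(k_a−k_d) = 0.384×27.1/(1.71−0.384) = 10.41/1.326 = 7.848 mg/L.
e^(−k_d t) = e^(−0.384×0.7846) = 0.7399; e^(−k_a t) = e^(−1.71×0.7846) = 0.2614.
D = 7.848 × (0.7399 − 0.2614) + 3.90 × 0.2614 = 3.755 + 1.020 = 4.774 mg/L.

D ≈ 4.77 mg/L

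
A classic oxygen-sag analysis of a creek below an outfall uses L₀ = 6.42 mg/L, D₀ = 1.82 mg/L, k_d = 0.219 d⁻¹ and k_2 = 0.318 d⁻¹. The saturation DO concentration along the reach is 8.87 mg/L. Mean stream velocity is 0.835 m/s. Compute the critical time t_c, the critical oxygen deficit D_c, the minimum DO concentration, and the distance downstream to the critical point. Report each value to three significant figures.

t_c ≈ 2.38 d; D_c ≈ 2.62 mg/L; min DO ≈ 6.25 mg/L; x_c ≈ 172 km

t_c = [1/(k_2−k_d)] ln[(k_2/k_d)(1 − D₀(k_2−k_d)/(k_d L₀))]
= [1/(0.318−0.219)] ln[(0.318/0.219)(1 − 1.82×0.09900/(0.219×6.42))]
= (1/0.09900) ln[1.452 × 0.8718] = 10.10 × ln(1.266) = 10.10 × 0.2358 = 2.382 d.
D_c = (k_d/k_2) L₀ e^(−k_d t_c) = (0.219/0.318) × 6.42 × e^(−0.219×2.382) = 0.6887 × 6.42 × 0.5935 = 2.624 mg/L.
Minimum DO = C_s − D_c = 8.87 − 2.624 = 6.246 mg/L.
x_c = v t_c = 0.835 m/s × 2.382 d × 86400 s/d = 171900 m ≈ 172 km.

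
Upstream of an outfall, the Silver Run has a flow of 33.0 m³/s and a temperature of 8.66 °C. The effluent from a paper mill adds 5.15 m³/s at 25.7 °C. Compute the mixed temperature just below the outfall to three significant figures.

Flow-weighted mixing: C = (Q_r C_r + Q_w C_w)/(Q_r + Q_w)
= (33.0×8.66 + 5.15×25.7)/(33.0 + 5.15) = 418.1/38.15 = 10.96 °C.

11.0 °C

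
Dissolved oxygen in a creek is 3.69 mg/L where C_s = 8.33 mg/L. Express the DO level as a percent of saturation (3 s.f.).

44.3 % saturation

% saturation = C/C_s × 100 = 3.69/8.33 × 100 = 44.3 %.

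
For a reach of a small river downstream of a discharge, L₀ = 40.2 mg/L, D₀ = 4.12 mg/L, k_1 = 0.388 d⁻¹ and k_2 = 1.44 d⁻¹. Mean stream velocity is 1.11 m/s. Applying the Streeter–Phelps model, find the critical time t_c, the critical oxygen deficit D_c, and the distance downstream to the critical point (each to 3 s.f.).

t_c = [1/(k_2−k_1)] ln[(k_2/k_1)(1 − D₀(k_2−k_1)/(k_1 L₀))]
= [1/(1.44−0.388)] ln[(1.44/0.388)(1 − 4.12×1.052/(0.388×40.2))]
= (1/1.052) ln[3.711 × 0.7221] = 0.9506 × ln(2.680) = 0.9506 × 0.9858 = 0.9371 d.
D_c = (k_1/k_2) L₀ e^(−k_1 t_c) = (0.388/1.44) × 40.2 × e^(−0.388×0.9371) = 0.2694 × 40.2 × 0.6952 = 7.530 mg/L.
x_c = v t_c = 1.11 m/s × 0.9371 d × 86400 s/d = 89870 m ≈ 89.9 km.

t_c ≈ 0.937 d; D_c ≈ 7.53 mg/L; x_c ≈ 89.9 km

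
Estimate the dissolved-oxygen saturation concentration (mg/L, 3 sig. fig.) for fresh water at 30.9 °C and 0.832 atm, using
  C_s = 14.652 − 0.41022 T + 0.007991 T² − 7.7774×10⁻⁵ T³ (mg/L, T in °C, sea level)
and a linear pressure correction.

C_s ≈ 6.08 mg/L

At sea level: C_s = 14.652 − 0.41022×30.9 + 0.007991×30.9² − 7.7774×10⁻⁵×30.9³ = 7.311 mg/L.
Pressure correction: C_s' = 7.311 × 0.832 = 6.083 mg/L.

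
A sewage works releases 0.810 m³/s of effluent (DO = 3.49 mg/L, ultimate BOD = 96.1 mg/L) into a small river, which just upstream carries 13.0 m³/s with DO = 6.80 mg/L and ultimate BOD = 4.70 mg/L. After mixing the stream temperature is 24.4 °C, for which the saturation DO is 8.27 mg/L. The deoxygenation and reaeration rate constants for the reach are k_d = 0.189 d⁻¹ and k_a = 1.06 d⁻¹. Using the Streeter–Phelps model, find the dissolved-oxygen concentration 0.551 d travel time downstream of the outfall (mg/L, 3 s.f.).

Mixed DO = (13.0×6.80 + 0.810×3.49)/(13.0+0.810) = 91.23/13.81 = 6.606 mg/L.
Mixed L₀ = (13.0×4.70 + 0.810×96.1)/(13.81) = 138.9/13.81 = 10.06 mg/L.
Initial deficit D₀ = C_s − DO₀ = 8.27 − 6.606 = 1.664 mg/L.
D(0.551) = [0.189×10.06/(1.06−0.189)](e^(−0.189×0.551) − e^(−1.06×0.551)) + 1.664 e^(−1.06×0.551)
= 2.183 × (0.9011 − 0.5576) + 1.664 × 0.5576 = 1.678 mg/L.
DO = 8.27 − 1.678 = 6.592 mg/L.

DO ≈ 6.59 mg/L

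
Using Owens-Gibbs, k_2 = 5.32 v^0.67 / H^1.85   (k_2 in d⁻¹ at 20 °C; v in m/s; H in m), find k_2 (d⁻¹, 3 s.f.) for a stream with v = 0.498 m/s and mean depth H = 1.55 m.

k_2 ≈ 1.48 d⁻¹

k_2 = 5.32 × 0.498^0.67 / 1.55^1.85 = 5.32 × 0.6268 / 2.250 = 1.482 d⁻¹.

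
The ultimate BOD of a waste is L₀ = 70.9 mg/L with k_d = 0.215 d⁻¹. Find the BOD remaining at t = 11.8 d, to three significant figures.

L_t = L₀ e^(−k_d t) = 70.9 × e^(−0.215×11.8) = 70.9 × 0.07910 = 5.608 mg/L.

L ≈ 5.61 mg/L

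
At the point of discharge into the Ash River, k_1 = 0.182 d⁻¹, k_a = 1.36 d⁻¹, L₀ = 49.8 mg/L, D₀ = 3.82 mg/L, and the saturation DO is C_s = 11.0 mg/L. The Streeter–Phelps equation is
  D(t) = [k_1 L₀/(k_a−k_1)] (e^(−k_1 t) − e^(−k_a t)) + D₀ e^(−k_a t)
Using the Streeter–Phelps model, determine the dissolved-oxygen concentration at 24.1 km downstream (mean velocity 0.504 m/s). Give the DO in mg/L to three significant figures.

DO ≈ 5.87 mg/L

Travel time t = x/v = 24.1 km / (0.504 m/s) = 24100 m / 0.504 m/s = 47820 s = 0.5534 d.
k_1 L₀/(k_a−k_1) = 0.182×49.8/(1.36−0.182) = 9.064/1.178 = 7.694 mg/L.
e^(−k_1 t) = e^(−0.182×0.5534) = 0.9042; e^(−k_a t) = e^(−1.36×0.5534) = 0.4711.
D = 7.694 × (0.9042 − 0.4711) + 3.82 × 0.4711 = 3.332 + 1.800 = 5.132 mg/L.
DO = C_s − D = 11.0 − 5.132 = 5.868 mg/L.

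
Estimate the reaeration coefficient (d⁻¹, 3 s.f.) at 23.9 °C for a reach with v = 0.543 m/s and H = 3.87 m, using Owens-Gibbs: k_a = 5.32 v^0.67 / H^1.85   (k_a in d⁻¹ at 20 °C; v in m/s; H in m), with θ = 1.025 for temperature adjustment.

k_a ≈ 0.318 d⁻¹

k_a(20) = 5.32 × 0.543^0.67 / 3.87^1.85 = 5.32 × 0.6642 / 12.23 = 0.2890 d⁻¹.
k_a(23.9) = 0.2890 × 1.025^(23.9−20) = 0.2890 × 1.101 = 0.3183 d⁻¹.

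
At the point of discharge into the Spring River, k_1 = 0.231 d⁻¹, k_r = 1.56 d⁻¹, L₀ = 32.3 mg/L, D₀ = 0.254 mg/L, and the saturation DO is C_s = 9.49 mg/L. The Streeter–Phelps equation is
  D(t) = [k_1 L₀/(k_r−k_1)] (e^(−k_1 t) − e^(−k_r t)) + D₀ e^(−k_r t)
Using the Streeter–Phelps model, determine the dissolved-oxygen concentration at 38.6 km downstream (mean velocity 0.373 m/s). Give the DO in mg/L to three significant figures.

DO ≈ 6.06 mg/L

Travel time t = x/v = 38.6 km / (0.373 m/s) = 38600 m / 0.373 m/s = 103500 s = 1.198 d.
k_1 L₀/(k_r−k_1) = 0.231×32.3/(1.56−0.231) = 7.461/1.329 = 5.614 mg/L.
e^(−k_1 t) = e^(−0.231×1.198) = 0.7583; e^(−k_r t) = e^(−1.56×1.198) = 0.1544.
D = 5.614 × (0.7583 − 0.1544) + 0.254 × 0.1544 = 3.391 + 0.03921 = 3.430 mg/L.
DO = C_s − D = 9.49 − 3.430 = 6.060 mg/L.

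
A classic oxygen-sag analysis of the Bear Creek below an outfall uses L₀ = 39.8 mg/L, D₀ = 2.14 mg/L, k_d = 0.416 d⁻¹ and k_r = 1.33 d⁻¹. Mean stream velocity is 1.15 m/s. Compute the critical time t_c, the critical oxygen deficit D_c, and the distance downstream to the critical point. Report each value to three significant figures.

t_c ≈ 1.13 d; D_c ≈ 7.77 mg/L; x_c ≈ 113 km

With k_r/k_d = 3.197 and 1 − D₀(k_r−k_d)/(k_d L₀) = 0.8819,
t_c = ln(3.197 × 0.8819) / (1.33 − 0.416) = ln(2.819) / 0.9140 = 1.037/0.9140 = 1.134 d.
D_c = (k_d/k_r) L₀ e^(−k_d t_c) = (0.416/1.33) × 39.8 × e^(−0.416×1.134) = 0.3128 × 39.8 × 0.6239 = 7.767 mg/L.
x_c = v t_c = 1.15 m/s × 1.134 d × 86400 s/d = 112700 m ≈ 113 km.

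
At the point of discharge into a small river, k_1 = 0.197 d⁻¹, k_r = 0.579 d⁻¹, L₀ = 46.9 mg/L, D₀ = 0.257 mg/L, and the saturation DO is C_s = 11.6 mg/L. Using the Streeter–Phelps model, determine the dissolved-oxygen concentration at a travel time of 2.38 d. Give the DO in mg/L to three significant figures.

k_1 L₀/(k_r−k_1) = 0.197×46.9/(0.579−0.197) = 9.239/0.3820 = 24.19 mg/L.
e^(−k_1 t) = e^(−0.197×2.380) = 0.6257; e^(−k_r t) = e^(−0.579×2.380) = 0.2521.
D = 24.19 × (0.6257 − 0.2521) + 0.257 × 0.2521 = 9.037 + 0.06478 = 9.102 mg/L.
DO = C_s − D = 11.6 − 9.102 = 2.498 mg/L.

DO ≈ 2.50 mg/L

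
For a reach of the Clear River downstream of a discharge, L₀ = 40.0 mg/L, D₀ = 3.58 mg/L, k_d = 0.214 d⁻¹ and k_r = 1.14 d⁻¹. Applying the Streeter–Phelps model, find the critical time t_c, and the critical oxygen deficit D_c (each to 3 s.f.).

t_c ≈ 1.28 d; D_c ≈ 5.71 mg/L

At the critical point dD/dt = 0, so k_d L₀ e^(−k_d t) = k_r D. Substituting D(t) from the Streeter–Phelps equation and solving for t gives
t_c = ln[(k_r/k_d)(1 − D₀(k_r−k_d)/(k_d L₀))] / (k_r−k_d).
Here k_r−k_d = 0.9260 d⁻¹ and 1 − D₀(k_r−k_d)/(k_d L₀) = 1 − 3.58×0.9260/(0.214×40.0) = 0.6127, so
t_c = ln(5.327 × 0.6127) / 0.9260 = 1.183 / 0.9260 = 1.278 d.
D_c = (k_d/k_r) L₀ e^(−k_d t_c) = (0.214/1.14) × 40.0 × e^(−0.214×1.278) = 0.1877 × 40.0 × 0.7608 = 5.713 mg/L.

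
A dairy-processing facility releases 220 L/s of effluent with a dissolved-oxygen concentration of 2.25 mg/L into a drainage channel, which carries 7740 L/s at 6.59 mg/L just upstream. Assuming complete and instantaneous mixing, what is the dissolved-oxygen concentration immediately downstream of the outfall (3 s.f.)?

Flow-weighted mixing: C = (Q_r C_r + Q_w C_w)/(Q_r + Q_w)
= (7740×6.59 + 220×2.25)/(7740 + 220) = 51500/7960 = 6.470 mg/L.

6.47 mg/L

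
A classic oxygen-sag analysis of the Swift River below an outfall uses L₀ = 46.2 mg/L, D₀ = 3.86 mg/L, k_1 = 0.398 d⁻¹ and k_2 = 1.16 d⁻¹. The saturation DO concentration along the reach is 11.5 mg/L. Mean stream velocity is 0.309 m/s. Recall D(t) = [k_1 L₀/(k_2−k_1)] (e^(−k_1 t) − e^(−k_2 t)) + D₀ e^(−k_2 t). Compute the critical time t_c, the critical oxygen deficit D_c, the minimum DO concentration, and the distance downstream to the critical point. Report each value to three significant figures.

t_c = [1/(k_2−k_1)] ln[(k_2/k_1)(1 − D₀(k_2−k_1)/(k_1 L₀))]
= [1/(1.16−0.398)] ln[(1.16/0.398)(1 − 3.86×0.7620/(0.398×46.2))]
= (1/0.7620) ln[2.915 × 0.8400] = 1.312 × ln(2.448) = 1.312 × 0.8954 = 1.175 d.
L(t_c) = L₀ e^(−k_1 t_c) = 46.2 × 0.6265 = 28.94 mg/L, and at the critical point k_2 D_c = k_1 L, so D_c = (0.398/1.16) × 28.94 = 9.930 mg/L.
Minimum DO = C_s − D_c = 11.5 − 9.930 = 1.570 mg/L.
x_c = v t_c = 0.309 m/s × 1.175 d × 86400 s/d = 31370 m ≈ 31.4 km.

t_c ≈ 1.18 d; D_c ≈ 9.93 mg/L; min DO ≈ 1.57 mg/L; x_c ≈ 31.4 km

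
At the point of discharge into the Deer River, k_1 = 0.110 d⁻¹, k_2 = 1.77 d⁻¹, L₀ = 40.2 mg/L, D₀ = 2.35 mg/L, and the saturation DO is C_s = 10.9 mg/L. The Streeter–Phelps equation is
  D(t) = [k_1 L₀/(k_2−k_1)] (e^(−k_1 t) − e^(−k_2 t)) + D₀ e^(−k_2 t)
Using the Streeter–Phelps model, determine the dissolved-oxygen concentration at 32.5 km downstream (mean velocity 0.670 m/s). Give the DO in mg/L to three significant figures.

Travel time t = x/v = 32.5 km / (0.670 m/s) = 32500 m / 0.670 m/s = 48510 s = 0.5614 d.
k_1 L₀/(k_2−k_1) = 0.110×40.2/(1.77−0.110) = 4.422/1.660 = 2.664 mg/L.
e^(−k_1 t) = e^(−0.110×0.5614) = 0.9401; e^(−k_2 t) = e^(−1.77×0.5614) = 0.3702.
D = 2.664 × (0.9401 − 0.3702) + 2.35 × 0.3702 = 1.518 + 0.8700 = 2.388 mg/L.
DO = C_s − D = 10.9 − 2.388 = 8.512 mg/L.

DO ≈ 8.51 mg/L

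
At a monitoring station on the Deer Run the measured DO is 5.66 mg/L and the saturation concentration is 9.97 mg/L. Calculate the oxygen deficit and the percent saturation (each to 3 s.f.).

D = C_s − C = 9.97 − 5.66 = 4.31 mg/L.
% saturation = 5.66/9.97 × 100 = 56.8 %.

D ≈ 4.31 mg/L; 56.8 % saturation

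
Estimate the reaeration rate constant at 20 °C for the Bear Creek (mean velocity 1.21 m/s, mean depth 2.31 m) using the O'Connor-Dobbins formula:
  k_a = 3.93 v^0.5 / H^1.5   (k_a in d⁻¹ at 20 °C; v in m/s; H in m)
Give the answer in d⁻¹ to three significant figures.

k_a ≈ 1.23 d⁻¹

k_a = 3.93 × 1.21^0.5 / 2.31^1.5 = 3.93 × 1.100 / 3.511 = 1.231 d⁻¹.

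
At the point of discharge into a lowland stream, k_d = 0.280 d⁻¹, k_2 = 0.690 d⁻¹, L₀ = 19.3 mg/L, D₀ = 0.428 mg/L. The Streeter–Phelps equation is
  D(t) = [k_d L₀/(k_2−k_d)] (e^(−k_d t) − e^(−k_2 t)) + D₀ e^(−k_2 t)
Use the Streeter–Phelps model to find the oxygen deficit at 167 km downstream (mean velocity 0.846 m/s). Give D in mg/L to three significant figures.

Travel time t = x/v = 167 km / (0.846 m/s) = 167000 m / 0.846 m/s = 197400 s = 2.285 d.
k_d L₀/(k_2−k_d) = 0.280×19.3/(0.690−0.280) = 5.404/0.4100 = 13.18 mg/L.
e^(−k_d t) = e^(−0.280×2.285) = 0.5274; e^(−k_2 t) = e^(−0.690×2.285) = 0.2067.
D = 13.18 × (0.5274 − 0.2067) + 0.428 × 0.2067 = 4.227 + 0.08847 = 4.316 mg/L.

D ≈ 4.32 mg/L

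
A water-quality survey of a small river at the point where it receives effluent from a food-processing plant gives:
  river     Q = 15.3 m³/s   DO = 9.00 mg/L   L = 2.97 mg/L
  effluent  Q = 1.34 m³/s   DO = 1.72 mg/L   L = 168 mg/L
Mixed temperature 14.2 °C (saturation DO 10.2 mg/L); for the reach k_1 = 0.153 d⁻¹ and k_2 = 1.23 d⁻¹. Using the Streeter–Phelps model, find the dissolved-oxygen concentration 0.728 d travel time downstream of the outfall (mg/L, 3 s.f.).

Mixed DO = (15.3×9.00 + 1.34×1.72)/(15.3+1.34) = 140.0/16.64 = 8.414 mg/L.
Mixed L₀ = (15.3×2.97 + 1.34×168)/(16.64) = 270.6/16.64 = 16.26 mg/L.
Initial deficit D₀ = C_s − DO₀ = 10.2 − 8.414 = 1.786 mg/L.
D(0.728) = [0.153×16.26/(1.23−0.153)](e^(−0.153×0.728) − e^(−1.23×0.728)) + 1.786 e^(−1.23×0.728)
= 2.310 × (0.8946 − 0.4084) + 1.786 × 0.4084 = 1.853 mg/L.
DO = 10.2 − 1.853 = 8.347 mg/L.

DO ≈ 8.35 mg/L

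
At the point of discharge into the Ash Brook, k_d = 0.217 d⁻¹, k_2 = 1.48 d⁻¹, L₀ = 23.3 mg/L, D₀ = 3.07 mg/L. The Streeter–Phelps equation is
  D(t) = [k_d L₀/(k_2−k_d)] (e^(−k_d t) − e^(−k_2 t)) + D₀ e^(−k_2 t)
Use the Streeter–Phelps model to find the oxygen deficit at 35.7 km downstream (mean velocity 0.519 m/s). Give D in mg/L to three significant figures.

D ≈ 3.08 mg/L

Travel time t = x/v = 35.7 km / (0.519 m/s) = 35700 m / 0.519 m/s = 68790 s = 0.7961 d.
k_d L₀/(k_2−k_d) = 0.217×23.3/(1.48−0.217) = 5.056/1.263 = 4.003 mg/L.
e^(−k_d t) = e^(−0.217×0.7961) = 0.8413; e^(−k_2 t) = e^(−1.48×0.7961) = 0.3078.
D = 4.003 × (0.8413 − 0.3078) + 3.07 × 0.3078 = 2.136 + 0.9450 = 3.081 mg/L.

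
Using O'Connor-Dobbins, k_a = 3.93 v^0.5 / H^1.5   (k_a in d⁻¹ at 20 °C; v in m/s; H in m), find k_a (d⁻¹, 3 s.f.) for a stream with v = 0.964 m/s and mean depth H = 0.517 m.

k_a ≈ 10.4 d⁻¹

k_a = 3.93 × 0.964^0.5 / 0.517^1.5 = 3.93 × 0.9818 / 0.3717 = 10.38 d⁻¹.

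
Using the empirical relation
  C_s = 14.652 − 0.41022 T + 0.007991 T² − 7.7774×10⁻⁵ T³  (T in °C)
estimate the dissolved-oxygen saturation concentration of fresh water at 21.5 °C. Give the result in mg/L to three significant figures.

C_s = 14.652 − 0.41022×21.5 + 0.007991×21.5² − 7.7774×10⁻⁵×21.5³ = 8.753 mg/L.

C_s ≈ 8.75 mg/L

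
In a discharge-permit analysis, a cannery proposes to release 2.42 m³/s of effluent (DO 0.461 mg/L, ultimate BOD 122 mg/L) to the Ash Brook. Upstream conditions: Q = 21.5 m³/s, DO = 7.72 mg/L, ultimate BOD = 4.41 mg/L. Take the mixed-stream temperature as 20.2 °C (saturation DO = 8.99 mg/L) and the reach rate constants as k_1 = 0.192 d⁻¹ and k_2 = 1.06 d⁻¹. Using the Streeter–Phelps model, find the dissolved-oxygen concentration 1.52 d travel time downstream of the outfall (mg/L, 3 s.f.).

Mixed DO = (21.5×7.72 + 2.42×0.461)/(21.5+2.42) = 167.1/23.92 = 6.986 mg/L.
Mixed L₀ = (21.5×4.41 + 2.42×122)/(23.92) = 390.1/23.92 = 16.31 mg/L.
Initial deficit D₀ = C_s − DO₀ = 8.99 − 6.986 = 2.004 mg/L.
D(1.52) = [0.192×16.31/(1.06−0.192)](e^(−0.192×1.52) − e^(−1.06×1.52)) + 2.004 e^(−1.06×1.52)
= 3.607 × (0.7469 − 0.1996) + 2.004 × 0.1996 = 2.374 mg/L.
DO = 8.99 − 2.374 = 6.616 mg/L.

DO ≈ 6.62 mg/L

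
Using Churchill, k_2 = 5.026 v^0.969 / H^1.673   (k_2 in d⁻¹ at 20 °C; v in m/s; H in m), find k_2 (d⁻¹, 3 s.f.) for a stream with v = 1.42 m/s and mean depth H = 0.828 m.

k_2 ≈ 9.68 d⁻¹

k_2 = 5.026 × 1.42^0.969 / 0.828^1.673 = 5.026 × 1.405 / 0.7292 = 9.681 d⁻¹.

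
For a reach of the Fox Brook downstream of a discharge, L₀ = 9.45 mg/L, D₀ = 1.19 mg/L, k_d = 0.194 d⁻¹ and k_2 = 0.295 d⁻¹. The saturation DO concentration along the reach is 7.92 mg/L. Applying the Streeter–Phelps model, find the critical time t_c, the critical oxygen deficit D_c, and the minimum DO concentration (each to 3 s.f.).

t_c ≈ 3.48 d; D_c ≈ 3.16 mg/L; min DO ≈ 4.76 mg/L

With k_2/k_d = 1.521 and 1 − D₀(k_2−k_d)/(k_d L₀) = 0.9344,
t_c = ln(1.521 × 0.9344) / (0.295 − 0.194) = ln(1.421) / 0.1010 = 0.3513/0.1010 = 3.478 d.
L(t_c) = L₀ e^(−k_d t_c) = 9.45 × 0.5093 = 4.813 mg/L, and at the critical point k_2 D_c = k_d L, so D_c = (0.194/0.295) × 4.813 = 3.165 mg/L.
Minimum DO = C_s − D_c = 7.92 − 3.165 = 4.755 mg/L.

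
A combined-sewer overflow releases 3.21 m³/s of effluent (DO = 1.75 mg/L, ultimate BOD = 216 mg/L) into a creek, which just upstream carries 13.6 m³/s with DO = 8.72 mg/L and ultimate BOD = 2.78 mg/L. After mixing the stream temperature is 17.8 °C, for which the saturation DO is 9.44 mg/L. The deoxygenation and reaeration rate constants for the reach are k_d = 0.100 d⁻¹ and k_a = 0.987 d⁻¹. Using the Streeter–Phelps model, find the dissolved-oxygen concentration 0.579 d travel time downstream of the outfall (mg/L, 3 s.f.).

DO ≈ 6.42 mg/L

Mixed DO = (13.6×8.72 + 3.21×1.75)/(13.6+3.21) = 124.2/16.81 = 7.389 mg/L.
Mixed L₀ = (13.6×2.78 + 3.21×216)/(16.81) = 731.2/16.81 = 43.50 mg/L.
Initial deficit D₀ = C_s − DO₀ = 9.44 − 7.389 = 2.051 mg/L.
D(0.579) = [0.100×43.50/(0.987−0.100)](e^(−0.100×0.579) − e^(−0.987×0.579)) + 2.051 e^(−0.987×0.579)
= 4.904 × (0.9437 − 0.5647) + 2.051 × 0.5647 = 3.017 mg/L.
DO = 9.44 − 3.017 = 6.423 mg/L.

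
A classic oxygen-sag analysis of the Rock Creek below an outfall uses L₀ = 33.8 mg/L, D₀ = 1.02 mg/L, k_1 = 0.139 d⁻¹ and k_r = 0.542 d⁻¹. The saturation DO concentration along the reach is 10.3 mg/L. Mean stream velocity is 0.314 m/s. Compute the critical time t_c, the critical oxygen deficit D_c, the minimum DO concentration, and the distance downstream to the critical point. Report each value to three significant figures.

t_c = [1/(k_r−k_1)] ln[(k_r/k_1)(1 − D₀(k_r−k_1)/(k_1 L₀))]
= [1/(0.542−0.139)] ln[(0.542/0.139)(1 − 1.02×0.4030/(0.139×33.8))]
= (1/0.4030) ln[3.899 × 0.9125] = 2.481 × ln(3.558) = 2.481 × 1.269 = 3.149 d.
D_c = (k_1/k_r) L₀ e^(−k_1 t_c) = (0.139/0.542) × 33.8 × e^(−0.139×3.149) = 0.2565 × 33.8 × 0.6455 = 5.595 mg/L.
Minimum DO = C_s − D_c = 10.3 − 5.595 = 4.705 mg/L.
x_c = v t_c = 0.314 m/s × 3.149 d × 86400 s/d = 85440 m ≈ 85.4 km.

t_c ≈ 3.15 d; D_c ≈ 5.60 mg/L; min DO ≈ 4.70 mg/L; x_c ≈ 85.4 km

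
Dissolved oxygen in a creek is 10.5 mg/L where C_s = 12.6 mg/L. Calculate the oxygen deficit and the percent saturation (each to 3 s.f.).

D ≈ 2.10 mg/L; 83.3 % saturation

D = C_s − C = 12.6 − 10.5 = 2.10 mg/L.
% saturation = 10.5/12.6 × 100 = 83.3 %.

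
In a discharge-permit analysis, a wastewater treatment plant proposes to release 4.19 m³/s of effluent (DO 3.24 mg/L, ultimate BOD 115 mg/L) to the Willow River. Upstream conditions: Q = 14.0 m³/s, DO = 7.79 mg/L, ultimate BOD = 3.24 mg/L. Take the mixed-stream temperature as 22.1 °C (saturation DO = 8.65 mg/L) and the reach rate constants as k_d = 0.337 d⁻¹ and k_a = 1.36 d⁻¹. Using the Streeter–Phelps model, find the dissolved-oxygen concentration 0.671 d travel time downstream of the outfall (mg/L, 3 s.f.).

DO ≈ 4.10 mg/L

Mixed DO = (14.0×7.79 + 4.19×3.24)/(14.0+4.19) = 122.6/18.19 = 6.742 mg/L.
Mixed L₀ = (14.0×3.24 + 4.19×115)/(18.19) = 527.2/18.19 = 28.98 mg/L.
Initial deficit D₀ = C_s − DO₀ = 8.65 − 6.742 = 1.908 mg/L.
D(0.671) = [0.337×28.98/(1.36−0.337)](e^(−0.337×0.671) − e^(−1.36×0.671)) + 1.908 e^(−1.36×0.671)
= 9.548 × (0.7976 − 0.4015) + 1.908 × 0.4015 = 4.548 mg/L.
DO = 8.65 − 4.548 = 4.102 mg/L.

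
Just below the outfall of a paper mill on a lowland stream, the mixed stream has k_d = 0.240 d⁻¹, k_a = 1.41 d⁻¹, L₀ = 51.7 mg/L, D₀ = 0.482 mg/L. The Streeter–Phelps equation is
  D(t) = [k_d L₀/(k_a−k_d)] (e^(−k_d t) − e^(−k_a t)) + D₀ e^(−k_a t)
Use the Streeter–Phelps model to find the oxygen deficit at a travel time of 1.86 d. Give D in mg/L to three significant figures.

D ≈ 6.05 mg/L

k_d L₀/(k_a−k_d) = 0.240×51.7/(1.41−0.240) = 12.41/1.170 = 10.61 mg/L.
e^(−k_d t) = e^(−0.240×1.860) = 0.6399; e^(−k_a t) = e^(−1.41×1.860) = 0.07261.
D = 10.61 × (0.6399 − 0.07261) + 0.482 × 0.07261 = 6.016 + 0.03500 = 6.051 mg/L.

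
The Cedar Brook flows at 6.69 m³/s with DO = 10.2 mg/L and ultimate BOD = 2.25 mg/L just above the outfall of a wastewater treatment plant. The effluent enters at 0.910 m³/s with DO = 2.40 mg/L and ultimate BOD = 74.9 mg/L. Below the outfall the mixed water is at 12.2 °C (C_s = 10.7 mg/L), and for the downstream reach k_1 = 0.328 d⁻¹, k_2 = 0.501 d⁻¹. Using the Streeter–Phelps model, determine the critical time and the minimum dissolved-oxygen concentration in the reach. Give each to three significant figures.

t_c ≈ 2.03 d; minimum DO ≈ 7.02 mg/L

Mixed DO = (6.69×10.2 + 0.910×2.40)/(6.69+0.910) = 70.42/7.600 = 9.266 mg/L.
Mixed L₀ = (6.69×2.25 + 0.910×74.9)/(7.600) = 83.21/7.600 = 10.95 mg/L.
Initial deficit D₀ = C_s − DO₀ = 10.7 − 9.266 = 1.434 mg/L.
t_c = (1/0.1730) ln[(0.501/0.328)(1 − 1.434×0.1730/(0.328×10.95))] = 5.780 × ln(1.422) = 2.035 d.
D_c = (0.328/0.501) × 10.95 × e^(−0.328×2.035) = 0.6547 × 10.95 × 0.5130 = 3.678 mg/L.
Minimum DO = 10.7 − 3.678 = 7.022 mg/L.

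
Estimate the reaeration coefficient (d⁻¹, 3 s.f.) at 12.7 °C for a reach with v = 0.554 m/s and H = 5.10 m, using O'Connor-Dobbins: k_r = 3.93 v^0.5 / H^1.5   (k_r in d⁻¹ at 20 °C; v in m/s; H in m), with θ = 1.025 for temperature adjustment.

k_r ≈ 0.212 d⁻¹

k_r(20) = 3.93 × 0.554^0.5 / 5.10^1.5 = 3.93 × 0.7443 / 11.52 = 0.2540 d⁻¹.
k_r(12.7) = 0.2540 × 1.025^(12.7−20) = 0.2540 × 0.8351 = 0.2121 d⁻¹.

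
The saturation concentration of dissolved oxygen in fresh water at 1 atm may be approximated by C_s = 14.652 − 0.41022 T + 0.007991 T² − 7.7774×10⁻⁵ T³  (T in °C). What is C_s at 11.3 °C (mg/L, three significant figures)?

C_s = 14.652 − 0.41022×11.3 + 0.007991×11.3² − 7.7774×10⁻⁵×11.3³ = 10.92 mg/L.

C_s ≈ 10.9 mg/L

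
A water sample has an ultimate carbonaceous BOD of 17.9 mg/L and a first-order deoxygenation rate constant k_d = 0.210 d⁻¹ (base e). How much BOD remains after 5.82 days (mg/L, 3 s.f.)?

L ≈ 5.27 mg/L

L_t = L₀ e^(−k_d t) = 17.9 × e^(−0.210×5.82) = 17.9 × 0.2946 = 5.273 mg/L.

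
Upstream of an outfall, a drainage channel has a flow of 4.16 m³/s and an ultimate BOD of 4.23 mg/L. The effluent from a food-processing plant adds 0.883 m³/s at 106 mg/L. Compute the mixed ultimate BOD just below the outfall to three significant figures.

Flow-weighted mixing: C = (Q_r C_r + Q_w C_w)/(Q_r + Q_w)
= (4.16×4.23 + 0.883×106)/(4.16 + 0.883) = 111.2/5.043 = 22.05 mg/L.

22.0 mg/L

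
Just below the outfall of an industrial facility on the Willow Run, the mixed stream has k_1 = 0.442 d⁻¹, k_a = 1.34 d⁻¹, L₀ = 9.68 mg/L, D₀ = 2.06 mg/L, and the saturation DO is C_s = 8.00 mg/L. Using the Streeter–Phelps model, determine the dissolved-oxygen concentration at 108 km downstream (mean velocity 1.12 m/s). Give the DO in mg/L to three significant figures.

DO ≈ 5.70 mg/L

Travel time t = x/v = 108 km / (1.12 m/s) = 108000 m / 1.12 m/s = 96430 s = 1.116 d.
k_1 L₀/(k_a−k_1) = 0.442×9.68/(1.34−0.442) = 4.279/0.8980 = 4.765 mg/L.
e^(−k_1 t) = e^(−0.442×1.116) = 0.6106; e^(−k_a t) = e^(−1.34×1.116) = 0.2241.
D = 4.765 × (0.6106 − 0.2241) + 2.06 × 0.2241 = 1.841 + 0.4617 = 2.303 mg/L.
DO = C_s − D = 8.00 − 2.303 = 5.697 mg/L.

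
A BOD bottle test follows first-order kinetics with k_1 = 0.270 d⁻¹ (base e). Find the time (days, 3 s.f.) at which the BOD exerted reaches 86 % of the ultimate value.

y/L₀ = 1 − e^(−k_1 t) = 0.86 ⇒ e^(−k_1 t) = 0.140
t = −ln(0.140) / 0.270 = 1.966 / 0.270 = 7.282 d.

t ≈ 7.28 d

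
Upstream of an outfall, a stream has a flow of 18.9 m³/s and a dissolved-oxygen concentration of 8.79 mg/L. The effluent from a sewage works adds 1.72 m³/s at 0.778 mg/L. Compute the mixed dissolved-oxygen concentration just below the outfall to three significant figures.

Flow-weighted mixing: C = (Q_r C_r + Q_w C_w)/(Q_r + Q_w)
= (18.9×8.79 + 1.72×0.778)/(18.9 + 1.72) = 167.5/20.62 = 8.122 mg/L.

8.12 mg/L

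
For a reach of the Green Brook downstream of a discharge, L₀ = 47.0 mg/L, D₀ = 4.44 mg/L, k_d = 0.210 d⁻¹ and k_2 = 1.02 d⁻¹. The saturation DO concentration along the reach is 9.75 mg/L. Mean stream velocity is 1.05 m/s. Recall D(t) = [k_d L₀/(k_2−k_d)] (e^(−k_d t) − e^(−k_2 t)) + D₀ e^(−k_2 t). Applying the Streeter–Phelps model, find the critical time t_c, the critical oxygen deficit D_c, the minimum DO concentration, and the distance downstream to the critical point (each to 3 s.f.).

At the critical point dD/dt = 0, so k_d L₀ e^(−k_d t) = k_2 D. Substituting D(t) from the Streeter–Phelps equation and solving for t gives
t_c = ln[(k_2/k_d)(1 − D₀(k_2−k_d)/(k_d L₀))] / (k_2−k_d).
Here k_2−k_d = 0.8100 d⁻¹ and 1 − D₀(k_2−k_d)/(k_d L₀) = 1 − 4.44×0.8100/(0.210×47.0) = 0.6356, so
t_c = ln(4.857 × 0.6356) / 0.8100 = 1.127 / 0.8100 = 1.392 d.
D_c = (k_d/k_2) L₀ e^(−k_d t_c) = (0.210/1.02) × 47.0 × e^(−0.210×1.392) = 0.2059 × 47.0 × 0.7466 = 7.224 mg/L.
Minimum DO = C_s − D_c = 9.75 − 7.224 = 2.526 mg/L.
x_c = v t_c = 1.05 m/s × 1.392 d × 86400 s/d = 126300 m ≈ 126 km.

t_c ≈ 1.39 d; D_c ≈ 7.22 mg/L; min DO ≈ 2.53 mg/L; x_c ≈ 126 km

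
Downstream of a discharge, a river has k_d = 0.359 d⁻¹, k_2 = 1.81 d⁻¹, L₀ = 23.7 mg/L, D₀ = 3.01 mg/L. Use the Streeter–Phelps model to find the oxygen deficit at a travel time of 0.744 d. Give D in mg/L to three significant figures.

k_d L₀/(k_2−k_d) = 0.359×23.7/(1.81−0.359) = 8.508/1.451 = 5.864 mg/L.
e^(−k_d t) = e^(−0.359×0.7440) = 0.7656; e^(−k_2 t) = e^(−1.81×0.7440) = 0.2601.
D = 5.864 × (0.7656 − 0.2601) + 3.01 × 0.2601 = 2.964 + 0.7829 = 3.747 mg/L.

D ≈ 3.75 mg/L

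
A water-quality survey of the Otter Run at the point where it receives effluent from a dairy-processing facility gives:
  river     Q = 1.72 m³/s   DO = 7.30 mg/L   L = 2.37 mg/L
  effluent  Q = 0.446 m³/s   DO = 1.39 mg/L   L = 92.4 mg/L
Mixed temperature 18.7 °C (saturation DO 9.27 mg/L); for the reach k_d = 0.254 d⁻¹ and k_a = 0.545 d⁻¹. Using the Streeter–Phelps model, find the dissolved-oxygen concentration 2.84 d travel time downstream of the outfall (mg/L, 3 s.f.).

Mixed DO = (1.72×7.30 + 0.446×1.39)/(1.72+0.446) = 13.18/2.166 = 6.083 mg/L.
Mixed L₀ = (1.72×2.37 + 0.446×92.4)/(2.166) = 45.29/2.166 = 20.91 mg/L.
Initial deficit D₀ = C_s − DO₀ = 9.27 − 6.083 = 3.187 mg/L.
D(2.84) = [0.254×20.91/(0.545−0.254)](e^(−0.254×2.84) − e^(−0.545×2.84)) + 3.187 e^(−0.545×2.84)
= 18.25 × (0.4861 − 0.2127) + 3.187 × 0.2127 = 5.667 mg/L.
DO = 9.27 − 5.667 = 3.603 mg/L.

DO ≈ 3.60 mg/L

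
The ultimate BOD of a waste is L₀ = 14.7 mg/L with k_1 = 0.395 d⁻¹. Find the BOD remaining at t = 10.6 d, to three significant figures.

L ≈ 0.223 mg/L

L_t = L₀ e^(−k_1 t) = 14.7 × e^(−0.395×10.6) = 14.7 × 0.01519 = 0.2233 mg/L.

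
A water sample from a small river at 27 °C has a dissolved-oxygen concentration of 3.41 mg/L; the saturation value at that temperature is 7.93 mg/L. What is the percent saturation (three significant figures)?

43.0 % saturation

% saturation = C/C_s × 100 = 3.41/7.93 × 100 = 43.0 %.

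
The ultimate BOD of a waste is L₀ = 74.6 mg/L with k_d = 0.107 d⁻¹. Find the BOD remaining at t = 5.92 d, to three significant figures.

L ≈ 39.6 mg/L

L_t = L₀ e^(−k_d t) = 74.6 × e^(−0.107×5.92) = 74.6 × 0.5308 = 39.59 mg/L.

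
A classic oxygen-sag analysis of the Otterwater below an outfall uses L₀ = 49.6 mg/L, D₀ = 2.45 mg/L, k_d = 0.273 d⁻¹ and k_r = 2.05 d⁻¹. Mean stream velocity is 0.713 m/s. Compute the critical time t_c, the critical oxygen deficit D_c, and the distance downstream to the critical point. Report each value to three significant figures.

t_c ≈ 0.916 d; D_c ≈ 5.14 mg/L; x_c ≈ 56.4 km

With k_r/k_d = 7.509 and 1 − D₀(k_r−k_d)/(k_d L₀) = 0.6785,
t_c = ln(7.509 × 0.6785) / (2.05 − 0.273) = ln(5.095) / 1.777 = 1.628/1.777 = 0.9163 d.
D_c = (k_d/k_r) L₀ e^(−k_d t_c) = (0.273/2.05) × 49.6 × e^(−0.273×0.9163) = 0.1332 × 49.6 × 0.7787 = 5.143 mg/L.
x_c = v t_c = 0.713 m/s × 0.9163 d × 86400 s/d = 56450 m ≈ 56.4 km.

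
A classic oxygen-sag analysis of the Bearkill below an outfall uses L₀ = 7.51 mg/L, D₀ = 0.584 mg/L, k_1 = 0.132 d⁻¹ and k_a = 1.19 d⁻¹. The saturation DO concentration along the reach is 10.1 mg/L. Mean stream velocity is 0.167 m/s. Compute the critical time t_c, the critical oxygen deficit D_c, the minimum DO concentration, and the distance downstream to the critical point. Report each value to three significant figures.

t_c ≈ 1.16 d; D_c ≈ 0.715 mg/L; min DO ≈ 9.38 mg/L; x_c ≈ 16.7 km

At the critical point dD/dt = 0, so k_1 L₀ e^(−k_1 t) = k_a D. Substituting D(t) from the Streeter–Phelps equation and solving for t gives
t_c = ln[(k_a/k_1)(1 − D₀(k_a−k_1)/(k_1 L₀))] / (k_a−k_1).
Here k_a−k_1 = 1.058 d⁻¹ and 1 − D₀(k_a−k_1)/(k_1 L₀) = 1 − 0.584×1.058/(0.132×7.51) = 0.3767, so
t_c = ln(9.015 × 0.3767) / 1.058 = 1.223 / 1.058 = 1.156 d.
D_c = (k_1/k_a) L₀ e^(−k_1 t_c) = (0.132/1.19) × 7.51 × e^(−0.132×1.156) = 0.1109 × 7.51 × 0.8585 = 0.7152 mg/L.
Minimum DO = C_s − D_c = 10.1 − 0.7152 = 9.385 mg/L.
x_c = v t_c = 0.167 m/s × 1.156 d × 86400 s/d = 16670 m ≈ 16.7 km.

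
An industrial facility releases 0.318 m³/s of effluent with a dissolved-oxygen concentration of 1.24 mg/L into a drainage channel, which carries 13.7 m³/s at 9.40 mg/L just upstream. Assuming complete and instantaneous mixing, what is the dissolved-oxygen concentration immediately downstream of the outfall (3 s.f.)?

Flow-weighted mixing: C = (Q_r C_r + Q_w C_w)/(Q_r + Q_w)
= (13.7×9.40 + 0.318×1.24)/(13.7 + 0.318) = 129.2/14.02 = 9.215 mg/L.

9.21 mg/L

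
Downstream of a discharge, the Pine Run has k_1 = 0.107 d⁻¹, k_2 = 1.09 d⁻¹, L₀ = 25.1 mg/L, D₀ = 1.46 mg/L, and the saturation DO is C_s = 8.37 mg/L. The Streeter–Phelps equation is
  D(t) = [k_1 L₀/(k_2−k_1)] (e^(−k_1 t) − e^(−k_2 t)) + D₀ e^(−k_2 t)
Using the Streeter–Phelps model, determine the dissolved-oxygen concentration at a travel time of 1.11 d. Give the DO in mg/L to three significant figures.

k_1 L₀/(k_2−k_1) = 0.107×25.1/(1.09−0.107) = 2.686/0.9830 = 2.732 mg/L.
e^(−k_1 t) = e^(−0.107×1.110) = 0.8880; e^(−k_2 t) = e^(−1.09×1.110) = 0.2982.
D = 2.732 × (0.8880 − 0.2982) + 1.46 × 0.2982 = 1.611 + 0.4354 = 2.047 mg/L.
DO = C_s − D = 8.37 − 2.047 = 6.323 mg/L.

DO ≈ 6.32 mg/L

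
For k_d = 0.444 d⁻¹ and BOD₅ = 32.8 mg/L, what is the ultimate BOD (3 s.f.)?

BOD₅ = L₀(1 − e^(−5k_d)) ⇒ L₀ = BOD₅ / (1 − e^(−5×0.444))
= 32.8 / (1 − 0.1086) = 32.8 / 0.8914 = 36.80 mg/L.

L₀ ≈ 36.8 mg/L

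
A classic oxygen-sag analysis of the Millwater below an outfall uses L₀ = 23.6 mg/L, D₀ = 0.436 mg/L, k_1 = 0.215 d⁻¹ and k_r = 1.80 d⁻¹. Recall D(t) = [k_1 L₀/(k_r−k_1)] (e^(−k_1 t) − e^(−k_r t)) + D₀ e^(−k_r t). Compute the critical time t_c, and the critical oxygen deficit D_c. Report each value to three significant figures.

t_c ≈ 1.25 d; D_c ≈ 2.16 mg/L

With k_r/k_1 = 8.372 and 1 − D₀(k_r−k_1)/(k_1 L₀) = 0.8638,
t_c = ln(8.372 × 0.8638) / (1.80 − 0.215) = ln(7.232) / 1.585 = 1.978/1.585 = 1.248 d.
L(t_c) = L₀ e^(−k_1 t_c) = 23.6 × 0.7646 = 18.05 mg/L, and at the critical point k_r D_c = k_1 L, so D_c = (0.215/1.80) × 18.05 = 2.155 mg/L.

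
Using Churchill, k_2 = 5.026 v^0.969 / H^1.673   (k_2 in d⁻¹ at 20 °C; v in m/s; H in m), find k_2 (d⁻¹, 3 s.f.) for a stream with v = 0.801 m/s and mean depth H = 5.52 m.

k_2 ≈ 0.233 d⁻¹

k_2 = 5.026 × 0.801^0.969 / 5.52^1.673 = 5.026 × 0.8065 / 17.43 = 0.2326 d⁻¹.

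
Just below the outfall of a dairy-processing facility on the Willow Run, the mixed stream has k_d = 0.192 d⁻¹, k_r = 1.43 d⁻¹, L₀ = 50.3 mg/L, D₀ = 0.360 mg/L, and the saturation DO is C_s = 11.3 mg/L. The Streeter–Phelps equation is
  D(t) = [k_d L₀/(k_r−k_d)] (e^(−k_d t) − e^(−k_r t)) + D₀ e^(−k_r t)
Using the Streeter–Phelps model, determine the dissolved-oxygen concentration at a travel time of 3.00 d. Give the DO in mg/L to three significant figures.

DO ≈ 7.02 mg/L

k_d L₀/(k_r−k_d) = 0.192×50.3/(1.43−0.192) = 9.658/1.238 = 7.801 mg/L.
e^(−k_d t) = e^(−0.192×3.000) = 0.5621; e^(−k_r t) = e^(−1.43×3.000) = 0.01370.
D = 7.801 × (0.5621 − 0.01370) + 0.360 × 0.01370 = 4.278 + 0.004934 = 4.283 mg/L.
DO = C_s − D = 11.3 − 4.283 = 7.017 mg/L.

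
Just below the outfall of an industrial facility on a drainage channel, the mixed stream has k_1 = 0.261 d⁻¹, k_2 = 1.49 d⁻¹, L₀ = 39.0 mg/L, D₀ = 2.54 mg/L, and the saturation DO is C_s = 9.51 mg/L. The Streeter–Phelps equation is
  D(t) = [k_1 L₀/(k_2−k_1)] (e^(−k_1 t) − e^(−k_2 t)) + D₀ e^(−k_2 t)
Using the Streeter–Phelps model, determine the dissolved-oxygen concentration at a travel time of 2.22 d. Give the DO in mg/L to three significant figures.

k_1 L₀/(k_2−k_1) = 0.261×39.0/(1.49−0.261) = 10.18/1.229 = 8.282 mg/L.
e^(−k_1 t) = e^(−0.261×2.220) = 0.5602; e^(−k_2 t) = e^(−1.49×2.220) = 0.03660.
D = 8.282 × (0.5602 − 0.03660) + 2.54 × 0.03660 = 4.337 + 0.09296 = 4.430 mg/L.
DO = C_s − D = 9.51 − 4.430 = 5.080 mg/L.

DO ≈ 5.08 mg/L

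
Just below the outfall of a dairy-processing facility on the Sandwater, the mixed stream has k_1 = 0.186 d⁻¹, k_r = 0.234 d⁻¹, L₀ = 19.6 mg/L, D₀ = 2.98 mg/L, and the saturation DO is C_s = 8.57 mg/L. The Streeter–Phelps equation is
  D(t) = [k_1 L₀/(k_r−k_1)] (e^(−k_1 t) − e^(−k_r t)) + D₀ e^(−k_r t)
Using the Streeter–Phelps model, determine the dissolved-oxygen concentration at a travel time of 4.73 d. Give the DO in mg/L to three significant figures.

DO ≈ 1.18 mg/L

k_1 L₀/(k_r−k_1) = 0.186×19.6/(0.234−0.186) = 3.646/0.04800 = 75.95 mg/L.
e^(−k_1 t) = e^(−0.186×4.730) = 0.4149; e^(−k_r t) = e^(−0.234×4.730) = 0.3306.
D = 75.95 × (0.4149 − 0.3306) + 2.98 × 0.3306 = 6.400 + 0.9852 = 7.385 mg/L.
DO = C_s − D = 8.57 − 7.385 = 1.185 mg/L.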